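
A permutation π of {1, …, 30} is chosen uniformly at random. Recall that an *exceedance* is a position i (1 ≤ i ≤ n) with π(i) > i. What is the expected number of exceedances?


Write X = Σ_{i=1}^{30} X_i, where X_i = 1_{π(i) > i}.
For each fixed i, π(i) is uniform over {1, …, 30} (marginal of a uniform permutation), so P[π(i) > i] = (n − i)/n. Summing: Σ_{i=1}^{30} (n − i)/n = (0 + 1 + … + 29)/30 = 30(30 − 1)/(2·30) = (30 − 1)/2.
Hence E[X] = Σ_{i=1}^{30} (30 − i)/30 = 29/2 ≈ 14.500000.

E[X] = 29/2 = 14.500000.


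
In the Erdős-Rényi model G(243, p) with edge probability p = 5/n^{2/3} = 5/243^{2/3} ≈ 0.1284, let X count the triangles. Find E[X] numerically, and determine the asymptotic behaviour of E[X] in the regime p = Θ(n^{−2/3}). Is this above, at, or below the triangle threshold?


Number of potential triangles: C(243, 3) = 2362041.
Each occurs with probability p³ ≈ (0.1284)³ ≈ 2.11688598e-03.
By linearity: E[X] = C(243, 3)·p³ ≈ 2362041 · 2.11688598e-03 ≈ 5000.171468.
Since α = 2/3 < 1, p = c/n^{2/3} ≫ 1/n is above the triangle threshold p ~ 1/n. Asymptotically E[X] ~ (c³/6)·n^{3(1−α)} = (5³/6)·n^{1} → ∞; triangles are abundant w.h.p.

E[X] ≈ 5000.171468; in regime p = Θ(1/n^{2/3}) E[X] diverges (above the triangle threshold p ~ 1/n).


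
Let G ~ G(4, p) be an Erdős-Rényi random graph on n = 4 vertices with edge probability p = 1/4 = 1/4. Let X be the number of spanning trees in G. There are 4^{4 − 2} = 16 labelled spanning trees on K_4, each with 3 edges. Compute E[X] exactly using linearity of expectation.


K_4 has 4^{4 − 2} = 16 labelled spanning trees.
For each such spanning tree H, let X_H = 1 if all 3 edges of H are present in G. Then P[X_H = 1] = p^{3} = (1/4)^{3} = 1/64.
By linearity of expectation: E[X] = Σ_H E[X_H] = 16 · p^{3} = 16 · 1/64 = 1/4.
Numerically: E[X] ≈ 0.25.

E[X] = 16 · (1/4)^{3} = 1/4 ≈ 0.25.


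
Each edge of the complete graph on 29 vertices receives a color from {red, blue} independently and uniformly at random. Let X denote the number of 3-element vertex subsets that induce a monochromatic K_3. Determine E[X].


Let X = Σ_S X_S over the C(29, 3) = 3654 subsets S of size 3, where X_S = 1 if the K_3 on S is monochromatic.
For a fixed S, the K_3 on S has C(3, 2) = 3 edges. P[all 3 edges red] = (1/2)^3, and likewise for blue, so P[monochromatic] = 2·(1/2)^3 = 2^{1 − 3} = 1/4.
Summing: E[X] = C(29, 3) · 2^{1 − 3} = 3654 · 1/4 = 1827/2.
Numerically: E[X] ≈ 913.50000.

E[X] = C(29,3)·2^(1−C(3,2)) = 1827/2 ≈ 913.50000.


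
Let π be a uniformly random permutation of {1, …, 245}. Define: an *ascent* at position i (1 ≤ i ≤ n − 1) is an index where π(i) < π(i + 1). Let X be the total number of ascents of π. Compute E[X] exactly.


Write X = Σ X_I over i = 1, …, 244, with X_I the indicator of one ascent.
There are 244 indicators.
For each fixed i, the pair (π(i), π(i+1)) is a uniformly random ordered pair of distinct values from {1, …, 245}; by symmetry P[π(i) < π(i+1)] = 1/2.
By linearity: E[X] = 244 · (1/2) = (245 − 1) · (1/2) = 122 ≈ 122.00000.

E[X] = 122 = 122.00000.


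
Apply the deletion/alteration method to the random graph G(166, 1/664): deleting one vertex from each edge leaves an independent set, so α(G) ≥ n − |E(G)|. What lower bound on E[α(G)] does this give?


E[|E(G)|] = C(166, 2)·p = 13695 · (1/664) = 165/8.
E[α(G)] ≥ n − E[|E(G)|] = 166 − 165/8 = 1163/8.
Numerically: ≈ 145.375000.
(This is only a lower bound; the true E[α(G)] may be larger.)

E[α(G)] ≥ 1163/8 ≈ 145.375000.


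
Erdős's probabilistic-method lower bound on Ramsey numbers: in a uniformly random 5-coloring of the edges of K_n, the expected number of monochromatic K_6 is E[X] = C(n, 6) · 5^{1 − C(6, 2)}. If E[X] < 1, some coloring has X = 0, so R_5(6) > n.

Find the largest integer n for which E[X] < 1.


We need C(n, 6) · 5^{1 − 15} < 1, i.e. C(n, 6) < 5^{15 − 1} = 6103515625.
Check values of n near the boundary:
  n = 124: C(124, 6) = 4465475476; 4465475476 < 6103515625? YES
  n = 125: C(125, 6) = 4690625500; 4690625500 < 6103515625? YES
  n = 126: C(126, 6) = 4925156775; 4925156775 < 6103515625? YES
  n = 127: C(127, 6) = 5169379425; 5169379425 < 6103515625? YES
  n = 128: C(128, 6) = 5423611200; 5423611200 < 6103515625? YES
  n = 129: C(129, 6) = 5688177600; 5688177600 < 6103515625? YES
  n = 130: C(130, 6) = 5963412000; 5963412000 < 6103515625? YES
  n = 131: C(131, 6) = 6249655776; 6249655776 < 6103515625? NO
  n = 132: C(132, 6) = 6547258432; 6547258432 < 6103515625? NO
The largest n with C(n, 6) < 6103515625 is n = 130 (where E[X] = 47707296/48828125 ≈ 0.977). Hence R_5(6) > 130, i.e. R_5(6) ≥ 131.

Largest n = 130; hence R_5(6) > 130.


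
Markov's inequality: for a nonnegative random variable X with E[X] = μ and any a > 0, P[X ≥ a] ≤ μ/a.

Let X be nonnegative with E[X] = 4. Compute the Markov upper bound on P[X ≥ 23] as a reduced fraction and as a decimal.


μ = E[X] = 4, a = 23.
Markov: P[X ≥ 23] ≤ μ/a = (4)/23 = 4/23.
Numerically: ≈ 0.1739.
(Since a = 23 > μ = 4.0000, the bound 4/23 is < 1 and informative.)

P[X ≥ 23] ≤ 4/23 ≈ 0.1739.


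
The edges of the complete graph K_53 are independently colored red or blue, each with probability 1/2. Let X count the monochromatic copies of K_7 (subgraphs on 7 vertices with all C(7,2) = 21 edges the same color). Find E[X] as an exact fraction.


Let X = Σ_S X_S over the C(53, 7) = 154143080 subsets S of size 7, where X_S = 1 if the K_7 on S is monochromatic.
For a fixed S, the K_7 on S has C(7, 2) = 21 edges. P[all 21 edges red] = (1/2)^21, and likewise for blue, so P[monochromatic] = 2·(1/2)^21 = 2^{1 − 21} = 1/1048576.
Summing: E[X] = C(53, 7) · 2^{1 − 21} = 154143080 · 1/1048576 = 19267885/131072.
Numerically: E[X] ≈ 147.002296.

E[X] = C(53,7)·2^(1−C(7,2)) = 19267885/131072 ≈ 147.002296.


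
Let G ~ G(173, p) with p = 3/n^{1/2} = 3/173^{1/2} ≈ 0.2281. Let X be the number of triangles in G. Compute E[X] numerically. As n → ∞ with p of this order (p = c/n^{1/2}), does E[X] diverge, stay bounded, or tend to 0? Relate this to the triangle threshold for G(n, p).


Number of potential triangles: C(173, 3) = 848046.
Each occurs with probability p³ ≈ (0.2281)³ ≈ 1.186573e-02.
By linearity: E[X] = C(173, 3)·p³ ≈ 848046 · 1.186573e-02 ≈ 10062.6883.
Since α = 1/2 < 1, p = c/n^{1/2} ≫ 1/n is above the triangle threshold p ~ 1/n. Asymptotically E[X] ~ (c³/6)·n^{3(1−α)} = (3³/6)·n^{1.5} → ∞; triangles are abundant w.h.p.

E[X] ≈ 10062.6883; in regime p = Θ(1/n^{1/2}) E[X] diverges (above the triangle threshold p ~ 1/n).


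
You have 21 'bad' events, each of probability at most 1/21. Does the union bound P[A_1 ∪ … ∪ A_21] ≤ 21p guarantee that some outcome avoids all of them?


Union bound: P[∪_{i=1}^{21} A_i] ≤ Σ_i P[A_i] ≤ 21·p = 21·(1/21) = 1.
Numerically: 1 ≈ 1.0000.
Is 1 < 1? NO.
Since the bound 1 is ≥ 1, the union bound is uninformative here; it does NOT by itself certify existence.

21·p = 1 ≈ 1.0000; existence NOT certified by the union bound.


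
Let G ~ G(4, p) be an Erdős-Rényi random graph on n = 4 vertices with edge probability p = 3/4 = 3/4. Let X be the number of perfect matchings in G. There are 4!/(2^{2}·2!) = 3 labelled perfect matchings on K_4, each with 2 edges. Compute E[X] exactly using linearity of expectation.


K_4 has 4!/(2^{2}·2!) = 3 labelled perfect matchings.
For each such perfect matching H, let X_H = 1 if all 2 edges of H are present in G. Then P[X_H = 1] = p^{2} = (3/4)^{2} = 9/16.
Summing the indicators: E[X] = Σ_H E[X_H] = 3 · p^{2} = 3 · 9/16 = 27/16.
Numerically: E[X] ≈ 1.6875.

E[X] = 3 · (3/4)^{2} = 27/16 ≈ 1.6875.


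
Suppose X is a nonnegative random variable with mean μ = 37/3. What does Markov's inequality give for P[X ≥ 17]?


μ = E[X] = 37/3, a = 17.
Markov: P[X ≥ 17] ≤ μ/a = (37/3)/17 = 37/51.
Numerically: ≈ 0.725.
(Since a = 17 > μ = 12.333, the bound 37/51 is < 1 and informative.)

P[X ≥ 17] ≤ 37/51 ≈ 0.725.


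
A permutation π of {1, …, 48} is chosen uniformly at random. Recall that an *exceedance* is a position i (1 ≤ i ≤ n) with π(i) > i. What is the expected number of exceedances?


Write X = Σ_{i=1}^{48} X_i, where X_i = 1_{π(i) > i}.
For each fixed i, π(i) is uniform over {1, …, 48} (marginal of a uniform permutation), so P[π(i) > i] = (n − i)/n. Summing: Σ_{i=1}^{48} (n − i)/n = (0 + 1 + … + 47)/48 = 48(48 − 1)/(2·48) = (48 − 1)/2.
Hence E[X] = Σ_{i=1}^{48} (48 − i)/48 = 47/2 ≈ 23.50000.

E[X] = 47/2 = 23.50000.


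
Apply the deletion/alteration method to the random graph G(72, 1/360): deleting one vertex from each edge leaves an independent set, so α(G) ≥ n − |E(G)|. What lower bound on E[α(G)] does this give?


E[|E(G)|] = C(72, 2)·p = 2556 · (1/360) = 71/10.
E[α(G)] ≥ n − E[|E(G)|] = 72 − 71/10 = 649/10.
Numerically: ≈ 64.900.
(This is only a lower bound; the true E[α(G)] may be larger.)

E[α(G)] ≥ 649/10 ≈ 64.900.


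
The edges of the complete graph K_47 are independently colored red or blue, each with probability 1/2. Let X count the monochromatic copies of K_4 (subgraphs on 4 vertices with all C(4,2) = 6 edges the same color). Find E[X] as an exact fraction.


Let X = Σ_S X_S over the C(47, 4) = 178365 subsets S of size 4, where X_S = 1 if the K_4 on S is monochromatic.
For a fixed S, the K_4 on S has C(4, 2) = 6 edges. P[all 6 edges red] = (1/2)^6, and likewise for blue, so P[monochromatic] = 2·(1/2)^6 = 2^{1 − 6} = 1/32.
By linearity of expectation: E[X] = C(47, 4) · 2^{1 − 6} = 178365 · 1/32 = 178365/32.
Numerically: E[X] ≈ 5573.906250.

E[X] = C(47,4)·2^(1−C(4,2)) = 178365/32 ≈ 5573.906250.


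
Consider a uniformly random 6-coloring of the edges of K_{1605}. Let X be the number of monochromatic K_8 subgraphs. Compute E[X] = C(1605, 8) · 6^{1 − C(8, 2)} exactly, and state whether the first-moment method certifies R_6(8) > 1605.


E[X] = C(1605, 8) · 6^{1 − 28} = 1073226690197348380200 · 6^{−27} = 1073226690197348380200/1023490369077469249536.
As a reduced fraction: E[X] = 14905926252740949725/14215144014964850688 ≈ 1.0486.
Is E[X] < 1? NO.
Since E[X] ≥ 1, the first-moment bound is inconclusive at n = 1605; it does NOT by itself certify R_6(8) > 1605.

E[X] = 14905926252740949725/14215144014964850688 ≈ 1.0486; E[X] ≥ 1; first-moment method inconclusive here.


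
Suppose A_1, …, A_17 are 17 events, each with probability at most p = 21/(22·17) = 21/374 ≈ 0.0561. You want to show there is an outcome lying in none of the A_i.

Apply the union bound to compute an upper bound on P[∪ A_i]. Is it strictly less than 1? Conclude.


Union bound: P[∪_{i=1}^{17} A_i] ≤ Σ_i P[A_i] ≤ 17·p = 17·(21/374) = 21/22.
Numerically: 21/22 ≈ 0.9545.
Is 21/22 < 1? YES.
Since P[∪ A_i] ≤ 21/22 < 1, the complement has P[∩ A_i^c] ≥ 1 − 21/22 = 1/22 > 0, so some outcome avoids every A_i.

17·p = 21/22 ≈ 0.9545; existence CERTIFIED by the union bound.


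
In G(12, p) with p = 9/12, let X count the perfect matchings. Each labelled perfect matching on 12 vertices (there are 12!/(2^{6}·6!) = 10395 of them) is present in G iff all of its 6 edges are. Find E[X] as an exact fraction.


K_12 has 12!/(2^{6}·6!) = 10395 labelled perfect matchings.
For each such perfect matching H, let X_H = 1 if all 6 edges of H are present in G. Then P[X_H = 1] = p^{6} = (3/4)^{6} = 729/4096.
By linearity of expectation: E[X] = Σ_H E[X_H] = 10395 · p^{6} = 10395 · 729/4096 = 7577955/4096.
Numerically: E[X] ≈ 1850.09.

E[X] = 10395 · (3/4)^{6} = 7577955/4096 ≈ 1850.09.


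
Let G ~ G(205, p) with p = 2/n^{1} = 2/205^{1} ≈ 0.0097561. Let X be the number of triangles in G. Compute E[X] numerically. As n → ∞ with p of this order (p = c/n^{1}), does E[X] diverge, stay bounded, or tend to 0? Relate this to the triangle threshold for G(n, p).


Number of potential triangles: C(205, 3) = 1414910.
Each occurs with probability p³ ≈ (0.0097561)³ ≈ 9.2859941e-07.
By linearity: E[X] = C(205, 3)·p³ ≈ 1414910 · 9.2859941e-07 ≈ 1.31388.
Here α = 1, so p = 2/n is exactly at the triangle threshold p ~ 1/n. Asymptotically E[X] → c³/6 = 2³/6 = 4/3 ≈ 1.33333, a bounded constant. In this regime the triangle count is asymptotically Poisson(c³/6).

E[X] ≈ 1.31388; in regime p = Θ(1/n^{1}) E[X] stays bounded (at the triangle threshold p ~ 1/n).


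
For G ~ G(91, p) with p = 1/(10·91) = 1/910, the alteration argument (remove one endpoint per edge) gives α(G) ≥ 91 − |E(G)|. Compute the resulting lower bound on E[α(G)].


E[|E(G)|] = C(91, 2)·p = 4095 · (1/910) = 9/2.
E[α(G)] ≥ n − E[|E(G)|] = 91 − 9/2 = 173/2.
Numerically: ≈ 86.500000.
(This is only a lower bound; the true E[α(G)] may be larger.)

E[α(G)] ≥ 173/2 ≈ 86.500000.


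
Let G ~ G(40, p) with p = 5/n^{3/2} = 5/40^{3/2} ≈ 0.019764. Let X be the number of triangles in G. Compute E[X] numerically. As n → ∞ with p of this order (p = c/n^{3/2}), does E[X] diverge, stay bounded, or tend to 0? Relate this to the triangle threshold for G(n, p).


Number of potential triangles: C(40, 3) = 9880.
Each occurs with probability p³ ≈ (0.019764)³ ≈ 7.7204044e-06.
By linearity: E[X] = C(40, 3)·p³ ≈ 9880 · 7.7204044e-06 ≈ 0.07628.
Since α = 3/2 > 1, p = c/n^{3/2} = o(1/n) is below the triangle threshold p ~ 1/n. Asymptotically E[X] ~ (c³/6)·n^{3(1−α)} = (5³/6)·n^{-1.5} → 0, so by Markov's inequality G has no triangles w.h.p.

E[X] ≈ 0.07628; in regime p = Θ(1/n^{3/2}) E[X] tends to 0 (below the triangle threshold p ~ 1/n).


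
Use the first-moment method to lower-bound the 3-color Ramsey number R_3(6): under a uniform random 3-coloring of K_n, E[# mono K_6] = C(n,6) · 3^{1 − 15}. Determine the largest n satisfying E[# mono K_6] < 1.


We need C(n, 6) · 3^{1 − 15} < 1, i.e. C(n, 6) < 3^{15 − 1} = 4782969.
Check values of n near the boundary:
  n = 35: C(35, 6) = 1623160; 1623160 < 4782969? YES
  n = 36: C(36, 6) = 1947792; 1947792 < 4782969? YES
  n = 37: C(37, 6) = 2324784; 2324784 < 4782969? YES
  n = 38: C(38, 6) = 2760681; 2760681 < 4782969? YES
  n = 39: C(39, 6) = 3262623; 3262623 < 4782969? YES
  n = 40: C(40, 6) = 3838380; 3838380 < 4782969? YES
  n = 41: C(41, 6) = 4496388; 4496388 < 4782969? YES
  n = 42: C(42, 6) = 5245786; 5245786 < 4782969? NO
  n = 43: C(43, 6) = 6096454; 6096454 < 4782969? NO
The largest n with C(n, 6) < 4782969 is n = 41 (where E[X] = 1498796/1594323 ≈ 0.9400830). Hence R_3(6) > 41, i.e. R_3(6) ≥ 42.

Largest n = 41; hence R_3(6) > 41.


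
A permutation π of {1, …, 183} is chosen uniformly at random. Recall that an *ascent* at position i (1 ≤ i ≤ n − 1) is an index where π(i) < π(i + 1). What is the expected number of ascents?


Write X = Σ X_I over i = 1, …, 182, with X_I the indicator of one ascent.
There are 182 indicators.
For each fixed i, the pair (π(i), π(i+1)) is a uniformly random ordered pair of distinct values from {1, …, 183}; by symmetry P[π(i) < π(i+1)] = 1/2.
By linearity: E[X] = 182 · (1/2) = (183 − 1) · (1/2) = 91 ≈ 91.000.

E[X] = 91 = 91.000.


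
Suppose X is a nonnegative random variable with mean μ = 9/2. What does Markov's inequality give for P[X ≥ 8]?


μ = E[X] = 9/2, a = 8.
Markov: P[X ≥ 8] ≤ μ/a = (9/2)/8 = 9/16.
Numerically: ≈ 0.562.
(Since a = 8 > μ = 4.500, the bound 9/16 is < 1 and informative.)

P[X ≥ 8] ≤ 9/16 ≈ 0.562.


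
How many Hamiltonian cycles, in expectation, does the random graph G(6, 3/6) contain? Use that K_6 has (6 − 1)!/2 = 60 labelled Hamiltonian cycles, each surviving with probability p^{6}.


K_6 has (6 − 1)!/2 = 60 labelled Hamiltonian cycles.
For each such Hamiltonian cycle H, let X_H = 1 if all 6 edges of H are present in G. Then P[X_H = 1] = p^{6} = (1/2)^{6} = 1/64.
Summing the indicators: E[X] = Σ_H E[X_H] = 60 · p^{6} = 60 · 1/64 = 15/16.
Numerically: E[X] ≈ 0.938.

E[X] = 60 · (1/2)^{6} = 15/16 ≈ 0.938.


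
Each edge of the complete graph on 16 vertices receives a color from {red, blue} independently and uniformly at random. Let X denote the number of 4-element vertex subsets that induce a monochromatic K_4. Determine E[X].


Let X = Σ_S X_S over the C(16, 4) = 1820 subsets S of size 4, where X_S = 1 if the K_4 on S is monochromatic.
For a fixed S, the K_4 on S has C(4, 2) = 6 edges. P[all 6 edges red] = (1/2)^6, and likewise for blue, so P[monochromatic] = 2·(1/2)^6 = 2^{1 − 6} = 1/32.
Summing: E[X] = C(16, 4) · 2^{1 − 6} = 1820 · 1/32 = 455/8.
Numerically: E[X] ≈ 56.875.

E[X] = C(16,4)·2^(1−C(4,2)) = 455/8 ≈ 56.875.


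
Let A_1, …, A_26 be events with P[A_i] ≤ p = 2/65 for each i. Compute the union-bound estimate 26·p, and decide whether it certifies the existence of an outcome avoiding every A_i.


Union bound: P[∪_{i=1}^{26} A_i] ≤ Σ_i P[A_i] ≤ 26·p = 26·(2/65) = 4/5.
Numerically: 4/5 ≈ 0.800000.
Is 4/5 < 1? YES.
Since P[∪ A_i] ≤ 4/5 < 1, the complement has P[∩ A_i^c] ≥ 1 − 4/5 = 1/5 > 0, so some outcome avoids every A_i.

26·p = 4/5 ≈ 0.800000; existence CERTIFIED by the union bound.


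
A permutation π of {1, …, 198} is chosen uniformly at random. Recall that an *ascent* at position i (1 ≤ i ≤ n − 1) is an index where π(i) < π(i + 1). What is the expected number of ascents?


Write X = Σ X_I over i = 1, …, 197, with X_I the indicator of one ascent.
There are 197 indicators.
For each fixed i, the pair (π(i), π(i+1)) is a uniformly random ordered pair of distinct values from {1, …, 198}; by symmetry P[π(i) < π(i+1)] = 1/2.
By linearity: E[X] = 197 · (1/2) = (198 − 1) · (1/2) = 197/2 ≈ 98.500.

E[X] = 197/2 = 98.500.


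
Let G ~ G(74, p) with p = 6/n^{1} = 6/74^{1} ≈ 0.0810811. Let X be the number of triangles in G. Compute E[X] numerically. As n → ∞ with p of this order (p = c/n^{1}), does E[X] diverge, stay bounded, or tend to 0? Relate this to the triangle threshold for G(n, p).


Number of potential triangles: C(74, 3) = 64824.
Each occurs with probability p³ ≈ (0.0810811)³ ≈ 5.33038517e-04.
By linearity: E[X] = C(74, 3)·p³ ≈ 64824 · 5.33038517e-04 ≈ 34.553689.
Here α = 1, so p = 6/n is exactly at the triangle threshold p ~ 1/n. Asymptotically E[X] → c³/6 = 6³/6 = 36 ≈ 36.000000, a bounded constant. In this regime the triangle count is asymptotically Poisson(c³/6).

E[X] ≈ 34.553689; in regime p = Θ(1/n^{1}) E[X] stays bounded (at the triangle threshold p ~ 1/n).


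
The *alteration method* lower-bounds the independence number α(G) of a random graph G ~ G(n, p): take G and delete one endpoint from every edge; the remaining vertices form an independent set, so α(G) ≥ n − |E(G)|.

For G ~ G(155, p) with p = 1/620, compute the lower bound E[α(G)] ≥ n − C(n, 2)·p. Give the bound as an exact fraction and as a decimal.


E[|E(G)|] = C(155, 2)·p = 11935 · (1/620) = 77/4.
E[α(G)] ≥ n − E[|E(G)|] = 155 − 77/4 = 543/4.
Numerically: ≈ 135.75000.
(This is only a lower bound; the true E[α(G)] may be larger.)

E[α(G)] ≥ 543/4 ≈ 135.75000.


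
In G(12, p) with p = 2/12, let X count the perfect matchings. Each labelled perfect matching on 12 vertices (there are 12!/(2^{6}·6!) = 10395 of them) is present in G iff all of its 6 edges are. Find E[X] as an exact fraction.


K_12 has 12!/(2^{6}·6!) = 10395 labelled perfect matchings.
For each such perfect matching H, let X_H = 1 if all 6 edges of H are present in G. Then P[X_H = 1] = p^{6} = (1/6)^{6} = 1/46656.
Summing the indicators: E[X] = Σ_H E[X_H] = 10395 · p^{6} = 10395 · 1/46656 = 385/1728.
Numerically: E[X] ≈ 0.223.

E[X] = 10395 · (1/6)^{6} = 385/1728 ≈ 0.223.


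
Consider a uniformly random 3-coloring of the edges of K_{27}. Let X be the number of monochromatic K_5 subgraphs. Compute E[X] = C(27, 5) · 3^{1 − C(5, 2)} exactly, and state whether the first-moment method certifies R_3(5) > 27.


E[X] = C(27, 5) · 3^{1 − 10} = 80730 · 3^{−9} = 80730/19683.
As a reduced fraction: E[X] = 2990/729 ≈ 4.102.
Is E[X] < 1? NO.
Since E[X] ≥ 1, the first-moment bound is inconclusive at n = 27; it does NOT by itself certify R_3(5) > 27.

E[X] = 2990/729 ≈ 4.102; E[X] ≥ 1; first-moment method inconclusive here.


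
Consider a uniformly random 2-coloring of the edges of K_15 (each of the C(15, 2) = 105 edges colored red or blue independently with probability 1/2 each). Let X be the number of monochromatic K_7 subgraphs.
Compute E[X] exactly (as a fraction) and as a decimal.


Let X = Σ_S X_S over the C(15, 7) = 6435 subsets S of size 7, where X_S = 1 if the K_7 on S is monochromatic.
For a fixed S, the K_7 on S has C(7, 2) = 21 edges. P[all 21 edges red] = (1/2)^21, and likewise for blue, so P[monochromatic] = 2·(1/2)^21 = 2^{1 − 21} = 1/1048576.
Summing: E[X] = C(15, 7) · 2^{1 − 21} = 6435 · 1/1048576 = 6435/1048576.
Numerically: E[X] ≈ 0.00614.

E[X] = C(15,7)·2^(1−C(7,2)) = 6435/1048576 ≈ 0.00614.


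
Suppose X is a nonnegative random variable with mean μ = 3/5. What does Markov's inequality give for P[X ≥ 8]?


μ = E[X] = 3/5, a = 8.
Markov: P[X ≥ 8] ≤ μ/a = (3/5)/8 = 3/40.
Numerically: ≈ 0.075.
(Since a = 8 > μ = 0.600, the bound 3/40 is < 1 and informative.)

P[X ≥ 8] ≤ 3/40 ≈ 0.075.


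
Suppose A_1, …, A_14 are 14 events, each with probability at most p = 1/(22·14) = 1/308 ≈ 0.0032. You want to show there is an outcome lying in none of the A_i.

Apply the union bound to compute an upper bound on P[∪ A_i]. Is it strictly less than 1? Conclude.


Union bound: P[∪_{i=1}^{14} A_i] ≤ Σ_i P[A_i] ≤ 14·p = 14·(1/308) = 1/22.
Numerically: 1/22 ≈ 0.0455.
Is 1/22 < 1? YES.
Since P[∪ A_i] ≤ 1/22 < 1, the complement has P[∩ A_i^c] ≥ 1 − 1/22 = 21/22 > 0, so some outcome avoids every A_i.

14·p = 1/22 ≈ 0.0455; existence CERTIFIED by the union bound.


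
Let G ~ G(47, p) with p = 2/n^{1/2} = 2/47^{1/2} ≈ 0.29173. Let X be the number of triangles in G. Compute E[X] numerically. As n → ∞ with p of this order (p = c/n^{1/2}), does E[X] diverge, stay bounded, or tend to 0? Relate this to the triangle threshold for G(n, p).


Number of potential triangles: C(47, 3) = 16215.
Each occurs with probability p³ ≈ (0.29173)³ ≈ 2.4828084e-02.
By linearity: E[X] = C(47, 3)·p³ ≈ 16215 · 2.4828084e-02 ≈ 402.58738.
Since α = 1/2 < 1, p = c/n^{1/2} ≫ 1/n is above the triangle threshold p ~ 1/n. Asymptotically E[X] ~ (c³/6)·n^{3(1−α)} = (2³/6)·n^{1.5} → ∞; triangles are abundant w.h.p.

E[X] ≈ 402.58738; in regime p = Θ(1/n^{1/2}) E[X] diverges (above the triangle threshold p ~ 1/n).


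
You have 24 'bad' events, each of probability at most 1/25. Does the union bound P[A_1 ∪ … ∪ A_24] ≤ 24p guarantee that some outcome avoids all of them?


Union bound: P[∪_{i=1}^{24} A_i] ≤ Σ_i P[A_i] ≤ 24·p = 24·(1/25) = 24/25.
Numerically: 24/25 ≈ 0.9600.
Is 24/25 < 1? YES.
Since P[∪ A_i] ≤ 24/25 < 1, the complement has P[∩ A_i^c] ≥ 1 − 24/25 = 1/25 > 0, so some outcome avoids every A_i.

24·p = 24/25 ≈ 0.9600; existence CERTIFIED by the union bound.


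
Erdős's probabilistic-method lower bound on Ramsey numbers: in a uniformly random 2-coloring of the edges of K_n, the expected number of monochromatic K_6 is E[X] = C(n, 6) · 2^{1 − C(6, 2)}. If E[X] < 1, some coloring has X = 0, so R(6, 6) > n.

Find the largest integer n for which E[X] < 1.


We need C(n, 6) · 2^{1 − 15} < 1, i.e. C(n, 6) < 2^{15 − 1} = 16384.
Check values of n near the boundary:
  n = 11: C(11, 6) = 462; 462 < 16384? YES
  n = 12: C(12, 6) = 924; 924 < 16384? YES
  n = 13: C(13, 6) = 1716; 1716 < 16384? YES
  n = 14: C(14, 6) = 3003; 3003 < 16384? YES
  n = 15: C(15, 6) = 5005; 5005 < 16384? YES
  n = 16: C(16, 6) = 8008; 8008 < 16384? YES
  n = 17: C(17, 6) = 12376; 12376 < 16384? YES
  n = 18: C(18, 6) = 18564; 18564 < 16384? NO
The largest n with C(n, 6) < 16384 is n = 17 (where E[X] = 1547/2048 ≈ 0.75537). Hence R(6, 6) > 17, i.e. R(6, 6) ≥ 18.

Largest n = 17; hence R(6, 6) > 17.


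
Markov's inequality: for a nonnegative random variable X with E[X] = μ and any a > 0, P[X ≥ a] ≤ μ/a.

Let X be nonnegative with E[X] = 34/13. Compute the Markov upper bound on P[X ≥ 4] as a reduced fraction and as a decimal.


μ = E[X] = 34/13, a = 4.
Markov: P[X ≥ 4] ≤ μ/a = (34/13)/4 = 17/26.
Numerically: ≈ 0.65385.
(Since a = 4 > μ = 2.61538, the bound 17/26 is < 1 and informative.)

P[X ≥ 4] ≤ 17/26 ≈ 0.65385.


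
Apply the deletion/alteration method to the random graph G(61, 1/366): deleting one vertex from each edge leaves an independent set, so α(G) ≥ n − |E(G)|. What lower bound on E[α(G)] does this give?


E[|E(G)|] = C(61, 2)·p = 1830 · (1/366) = 5.
E[α(G)] ≥ n − E[|E(G)|] = 61 − 5 = 56.
Numerically: ≈ 56.000000.
(This is only a lower bound; the true E[α(G)] may be larger.)

E[α(G)] ≥ 56 ≈ 56.000000.


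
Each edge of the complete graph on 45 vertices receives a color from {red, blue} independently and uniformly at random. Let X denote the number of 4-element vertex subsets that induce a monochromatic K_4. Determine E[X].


Let X = Σ_S X_S over the C(45, 4) = 148995 subsets S of size 4, where X_S = 1 if the K_4 on S is monochromatic.
For a fixed S, the K_4 on S has C(4, 2) = 6 edges. P[all 6 edges red] = (1/2)^6, and likewise for blue, so P[monochromatic] = 2·(1/2)^6 = 2^{1 − 6} = 1/32.
Summing: E[X] = C(45, 4) · 2^{1 − 6} = 148995 · 1/32 = 148995/32.
Numerically: E[X] ≈ 4656.0938.

E[X] = C(45,4)·2^(1−C(4,2)) = 148995/32 ≈ 4656.0938.


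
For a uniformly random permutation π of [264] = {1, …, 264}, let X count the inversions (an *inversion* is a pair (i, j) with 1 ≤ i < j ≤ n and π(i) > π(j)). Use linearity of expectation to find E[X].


Write X = Σ X_I over the C(264, 2) = 34716 pairs i < j, with X_I the indicator of one inversion.
There are 34716 indicators.
For each fixed pair i < j, the values π(i) and π(j) are two distinct elements of {1, …, 264} in uniformly random order; by symmetry P[π(i) > π(j)] = 1/2.
By linearity: E[X] = 34716 · (1/2) = C(264, 2) · (1/2) = 34716/2 = 17358 ≈ 17358.000000.

E[X] = 17358 = 17358.000000.


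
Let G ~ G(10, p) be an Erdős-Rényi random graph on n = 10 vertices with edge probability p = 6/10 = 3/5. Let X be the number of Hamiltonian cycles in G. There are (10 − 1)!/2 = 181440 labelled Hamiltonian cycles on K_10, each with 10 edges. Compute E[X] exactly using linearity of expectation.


K_10 has (10 − 1)!/2 = 181440 labelled Hamiltonian cycles.
For each such Hamiltonian cycle H, let X_H = 1 if all 10 edges of H are present in G. Then P[X_H = 1] = p^{10} = (3/5)^{10} = 59049/9765625.
Summing the indicators: E[X] = Σ_H E[X_H] = 181440 · p^{10} = 181440 · 59049/9765625 = 2142770112/1953125.
Numerically: E[X] ≈ 1.1e+03.

E[X] = 181440 · (3/5)^{10} = 2142770112/1953125 ≈ 1.1e+03.


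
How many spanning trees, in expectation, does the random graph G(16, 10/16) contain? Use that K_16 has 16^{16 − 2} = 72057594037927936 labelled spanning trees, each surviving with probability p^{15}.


K_16 has 16^{16 − 2} = 72057594037927936 labelled spanning trees.
For each such spanning tree H, let X_H = 1 if all 15 edges of H are present in G. Then P[X_H = 1] = p^{15} = (5/8)^{15} = 30517578125/35184372088832.
Summing the indicators: E[X] = Σ_H E[X_H] = 72057594037927936 · p^{15} = 72057594037927936 · 30517578125/35184372088832 = 62500000000000.
Numerically: E[X] ≈ 6.25e+13.

E[X] = 72057594037927936 · (5/8)^{15} = 62500000000000 ≈ 6.25e+13.


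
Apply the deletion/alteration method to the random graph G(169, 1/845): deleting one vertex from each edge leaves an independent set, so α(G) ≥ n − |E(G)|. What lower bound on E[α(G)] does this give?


E[|E(G)|] = C(169, 2)·p = 14196 · (1/845) = 84/5.
E[α(G)] ≥ n − E[|E(G)|] = 169 − 84/5 = 761/5.
Numerically: ≈ 152.200.
(This is only a lower bound; the true E[α(G)] may be larger.)

E[α(G)] ≥ 761/5 ≈ 152.200.


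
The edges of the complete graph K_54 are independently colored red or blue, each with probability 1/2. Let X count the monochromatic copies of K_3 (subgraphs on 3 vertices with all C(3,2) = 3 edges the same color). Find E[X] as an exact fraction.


Let X = Σ_S X_S over the C(54, 3) = 24804 subsets S of size 3, where X_S = 1 if the K_3 on S is monochromatic.
For a fixed S, the K_3 on S has C(3, 2) = 3 edges. P[all 3 edges red] = (1/2)^3, and likewise for blue, so P[monochromatic] = 2·(1/2)^3 = 2^{1 − 3} = 1/4.
By linearity: E[X] = C(54, 3) · 2^{1 − 3} = 24804 · 1/4 = 6201.
Numerically: E[X] ≈ 6201.000.

E[X] = C(54,3)·2^(1−C(3,2)) = 6201 ≈ 6201.000.


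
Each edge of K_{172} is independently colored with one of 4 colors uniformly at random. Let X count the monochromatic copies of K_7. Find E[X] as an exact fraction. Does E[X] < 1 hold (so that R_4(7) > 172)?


E[X] = C(172, 7) · 4^{1 − 21} = 780842580024 · 4^{−20} = 780842580024/1099511627776.
As a reduced fraction: E[X] = 97605322503/137438953472 ≈ 0.710172.
Is E[X] < 1? YES.
Since E[X] < 1, there exists a 4-coloring of K_{172} with no monochromatic K_7; hence R_4(7) > 172.

E[X] = 97605322503/137438953472 ≈ 0.710172; E[X] < 1, so R_4(7) > 172.


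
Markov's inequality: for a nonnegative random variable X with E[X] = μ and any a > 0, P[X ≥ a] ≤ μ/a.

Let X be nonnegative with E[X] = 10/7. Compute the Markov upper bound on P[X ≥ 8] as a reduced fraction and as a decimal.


μ = E[X] = 10/7, a = 8.
Markov: P[X ≥ 8] ≤ μ/a = (10/7)/8 = 5/28.
Numerically: ≈ 0.1786.
(Since a = 8 > μ = 1.4286, the bound 5/28 is < 1 and informative.)

P[X ≥ 8] ≤ 5/28 ≈ 0.1786.


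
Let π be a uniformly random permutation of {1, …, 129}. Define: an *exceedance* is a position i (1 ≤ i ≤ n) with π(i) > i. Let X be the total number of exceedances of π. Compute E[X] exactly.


Write X = Σ_{i=1}^{129} X_i, where X_i = 1_{π(i) > i}.
For each fixed i, π(i) is uniform over {1, …, 129} (marginal of a uniform permutation), so P[π(i) > i] = (n − i)/n. Summing: Σ_{i=1}^{129} (n − i)/n = (0 + 1 + … + 128)/129 = 129(129 − 1)/(2·129) = (129 − 1)/2.
Hence E[X] = Σ_{i=1}^{129} (129 − i)/129 = 64 ≈ 64.000000.

E[X] = 64 = 64.000000.


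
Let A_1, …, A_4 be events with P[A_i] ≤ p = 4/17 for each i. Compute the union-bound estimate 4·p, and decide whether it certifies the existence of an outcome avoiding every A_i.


Union bound: P[∪_{i=1}^{4} A_i] ≤ Σ_i P[A_i] ≤ 4·p = 4·(4/17) = 16/17.
Numerically: 16/17 ≈ 0.9412.
Is 16/17 < 1? YES.
Since P[∪ A_i] ≤ 16/17 < 1, the complement has P[∩ A_i^c] ≥ 1 − 16/17 = 1/17 > 0, so some outcome avoids every A_i.

4·p = 16/17 ≈ 0.9412; existence CERTIFIED by the union bound.


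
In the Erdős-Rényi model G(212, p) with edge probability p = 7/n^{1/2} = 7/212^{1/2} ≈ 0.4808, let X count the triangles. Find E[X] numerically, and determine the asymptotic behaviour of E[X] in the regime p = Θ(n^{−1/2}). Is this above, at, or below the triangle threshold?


Number of potential triangles: C(212, 3) = 1565620.
Each occurs with probability p³ ≈ (0.4808)³ ≈ 1.111195e-01.
By linearity: E[X] = C(212, 3)·p³ ≈ 1565620 · 1.111195e-01 ≈ 173970.9317.
Since α = 1/2 < 1, p = c/n^{1/2} ≫ 1/n is above the triangle threshold p ~ 1/n. Asymptotically E[X] ~ (c³/6)·n^{3(1−α)} = (7³/6)·n^{1.5} → ∞; triangles are abundant w.h.p.

E[X] ≈ 173970.9317; in regime p = Θ(1/n^{1/2}) E[X] diverges (above the triangle threshold p ~ 1/n).


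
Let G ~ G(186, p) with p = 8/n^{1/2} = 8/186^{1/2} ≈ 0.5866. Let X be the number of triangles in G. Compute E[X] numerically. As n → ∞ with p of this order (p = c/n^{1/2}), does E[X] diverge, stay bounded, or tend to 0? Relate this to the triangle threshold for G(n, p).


Number of potential triangles: C(186, 3) = 1055240.
Each occurs with probability p³ ≈ (0.5866)³ ≈ 2.018369e-01.
By linearity: E[X] = C(186, 3)·p³ ≈ 1055240 · 2.018369e-01 ≈ 212986.3593.
Since α = 1/2 < 1, p = c/n^{1/2} ≫ 1/n is above the triangle threshold p ~ 1/n. Asymptotically E[X] ~ (c³/6)·n^{3(1−α)} = (8³/6)·n^{1.5} → ∞; triangles are abundant w.h.p.

E[X] ≈ 212986.3593; in regime p = Θ(1/n^{1/2}) E[X] diverges (above the triangle threshold p ~ 1/n).


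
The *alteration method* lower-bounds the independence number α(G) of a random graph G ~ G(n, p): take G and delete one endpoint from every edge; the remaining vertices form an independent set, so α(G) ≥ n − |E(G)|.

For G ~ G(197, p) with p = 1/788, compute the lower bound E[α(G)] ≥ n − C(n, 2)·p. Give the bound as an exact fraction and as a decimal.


E[|E(G)|] = C(197, 2)·p = 19306 · (1/788) = 49/2.
E[α(G)] ≥ n − E[|E(G)|] = 197 − 49/2 = 345/2.
Numerically: ≈ 172.500000.
(This is only a lower bound; the true E[α(G)] may be larger.)

E[α(G)] ≥ 345/2 ≈ 172.500000.


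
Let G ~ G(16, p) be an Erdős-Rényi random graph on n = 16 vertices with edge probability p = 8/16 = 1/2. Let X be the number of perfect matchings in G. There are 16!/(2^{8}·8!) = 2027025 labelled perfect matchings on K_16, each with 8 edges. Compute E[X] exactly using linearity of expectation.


K_16 has 16!/(2^{8}·8!) = 2027025 labelled perfect matchings.
For each such perfect matching H, let X_H = 1 if all 8 edges of H are present in G. Then P[X_H = 1] = p^{8} = (1/2)^{8} = 1/256.
By linearity: E[X] = Σ_H E[X_H] = 2027025 · p^{8} = 2027025 · 1/256 = 2027025/256.
Numerically: E[X] ≈ 7918.07.

E[X] = 2027025 · (1/2)^{8} = 2027025/256 ≈ 7918.07.


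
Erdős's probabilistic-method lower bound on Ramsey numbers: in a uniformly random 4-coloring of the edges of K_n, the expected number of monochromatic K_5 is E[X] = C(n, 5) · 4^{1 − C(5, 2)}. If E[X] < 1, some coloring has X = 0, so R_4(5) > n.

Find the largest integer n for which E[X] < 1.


We need C(n, 5) · 4^{1 − 10} < 1, i.e. C(n, 5) < 4^{10 − 1} = 262144.
Check values of n near the boundary:
  n = 32: C(32, 5) = 201376; 201376 < 262144? YES
  n = 33: C(33, 5) = 237336; 237336 < 262144? YES
  n = 34: C(34, 5) = 278256; 278256 < 262144? NO
The largest n with C(n, 5) < 262144 is n = 33 (where E[X] = 29667/32768 ≈ 0.9054). Hence R_4(5) > 33, i.e. R_4(5) ≥ 34.

Largest n = 33; hence R_4(5) > 33.


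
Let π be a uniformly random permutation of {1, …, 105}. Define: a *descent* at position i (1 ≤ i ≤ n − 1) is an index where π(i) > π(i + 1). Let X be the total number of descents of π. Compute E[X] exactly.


Write X = Σ X_I over i = 1, …, 104, with X_I the indicator of one descent.
There are 104 indicators.
For each fixed i, the pair (π(i), π(i+1)) is a uniformly random ordered pair of distinct values from {1, …, 105}; by symmetry P[π(i) > π(i+1)] = 1/2.
By linearity: E[X] = 104 · (1/2) = (105 − 1) · (1/2) = 52 ≈ 52.00000.

E[X] = 52 = 52.00000.


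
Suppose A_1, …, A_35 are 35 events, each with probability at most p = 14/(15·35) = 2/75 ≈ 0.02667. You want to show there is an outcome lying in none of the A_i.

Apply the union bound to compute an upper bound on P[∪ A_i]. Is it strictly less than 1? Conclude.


Union bound: P[∪_{i=1}^{35} A_i] ≤ Σ_i P[A_i] ≤ 35·p = 35·(2/75) = 14/15.
Numerically: 14/15 ≈ 0.93333.
Is 14/15 < 1? YES.
Since P[∪ A_i] ≤ 14/15 < 1, the complement has P[∩ A_i^c] ≥ 1 − 14/15 = 1/15 > 0, so some outcome avoids every A_i.

35·p = 14/15 ≈ 0.93333; existence CERTIFIED by the union bound.


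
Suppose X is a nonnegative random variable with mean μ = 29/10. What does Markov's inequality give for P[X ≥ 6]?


μ = E[X] = 29/10, a = 6.
Markov: P[X ≥ 6] ≤ μ/a = (29/10)/6 = 29/60.
Numerically: ≈ 0.483333.
(Since a = 6 > μ = 2.900000, the bound 29/60 is < 1 and informative.)

P[X ≥ 6] ≤ 29/60 ≈ 0.483333.


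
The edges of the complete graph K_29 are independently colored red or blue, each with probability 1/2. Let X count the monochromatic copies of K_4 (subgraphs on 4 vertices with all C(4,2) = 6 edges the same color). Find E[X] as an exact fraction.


Let X = Σ_S X_S over the C(29, 4) = 23751 subsets S of size 4, where X_S = 1 if the K_4 on S is monochromatic.
For a fixed S, the K_4 on S has C(4, 2) = 6 edges. P[all 6 edges red] = (1/2)^6, and likewise for blue, so P[monochromatic] = 2·(1/2)^6 = 2^{1 − 6} = 1/32.
By linearity: E[X] = C(29, 4) · 2^{1 − 6} = 23751 · 1/32 = 23751/32.
Numerically: E[X] ≈ 742.219.

E[X] = C(29,4)·2^(1−C(4,2)) = 23751/32 ≈ 742.219.


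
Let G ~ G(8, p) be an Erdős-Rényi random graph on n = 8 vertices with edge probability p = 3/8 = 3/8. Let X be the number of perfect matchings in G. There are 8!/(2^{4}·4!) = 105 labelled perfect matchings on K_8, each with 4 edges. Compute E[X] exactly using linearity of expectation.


K_8 has 8!/(2^{4}·4!) = 105 labelled perfect matchings.
For each such perfect matching H, let X_H = 1 if all 4 edges of H are present in G. Then P[X_H = 1] = p^{4} = (3/8)^{4} = 81/4096.
Summing the indicators: E[X] = Σ_H E[X_H] = 105 · p^{4} = 105 · 81/4096 = 8505/4096.
Numerically: E[X] ≈ 2.076.

E[X] = 105 · (3/8)^{4} = 8505/4096 ≈ 2.076.


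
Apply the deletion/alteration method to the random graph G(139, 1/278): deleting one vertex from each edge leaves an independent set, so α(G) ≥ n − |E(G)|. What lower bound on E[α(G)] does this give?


E[|E(G)|] = C(139, 2)·p = 9591 · (1/278) = 69/2.
E[α(G)] ≥ n − E[|E(G)|] = 139 − 69/2 = 209/2.
Numerically: ≈ 104.500000.
(This is only a lower bound; the true E[α(G)] may be larger.)

E[α(G)] ≥ 209/2 ≈ 104.500000.


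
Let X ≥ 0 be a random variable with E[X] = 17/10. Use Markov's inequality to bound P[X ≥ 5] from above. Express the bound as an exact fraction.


μ = E[X] = 17/10, a = 5.
Markov: P[X ≥ 5] ≤ μ/a = (17/10)/5 = 17/50.
Numerically: ≈ 0.3400.
(Since a = 5 > μ = 1.7000, the bound 17/50 is < 1 and informative.)

P[X ≥ 5] ≤ 17/50 ≈ 0.3400.


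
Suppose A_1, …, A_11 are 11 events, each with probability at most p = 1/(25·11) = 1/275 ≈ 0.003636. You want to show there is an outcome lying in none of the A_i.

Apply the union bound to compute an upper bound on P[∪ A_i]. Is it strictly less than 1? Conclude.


Union bound: P[∪_{i=1}^{11} A_i] ≤ Σ_i P[A_i] ≤ 11·p = 11·(1/275) = 1/25.
Numerically: 1/25 ≈ 0.040000.
Is 1/25 < 1? YES.
Since P[∪ A_i] ≤ 1/25 < 1, the complement has P[∩ A_i^c] ≥ 1 − 1/25 = 24/25 > 0, so some outcome avoids every A_i.

11·p = 1/25 ≈ 0.040000; existence CERTIFIED by the union bound.


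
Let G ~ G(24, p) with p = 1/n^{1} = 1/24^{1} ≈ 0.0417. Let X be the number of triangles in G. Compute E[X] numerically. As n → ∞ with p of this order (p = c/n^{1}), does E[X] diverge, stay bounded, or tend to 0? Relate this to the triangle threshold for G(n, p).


Number of potential triangles: C(24, 3) = 2024.
Each occurs with probability p³ ≈ (0.0417)³ ≈ 7.23380e-05.
By linearity: E[X] = C(24, 3)·p³ ≈ 2024 · 7.23380e-05 ≈ 0.146.
Here α = 1, so p = 1/n is exactly at the triangle threshold p ~ 1/n. Asymptotically E[X] → c³/6 = 1³/6 = 1/6 ≈ 0.167, a bounded constant. In this regime the triangle count is asymptotically Poisson(c³/6).

E[X] ≈ 0.146; in regime p = Θ(1/n^{1}) E[X] stays bounded (at the triangle threshold p ~ 1/n).


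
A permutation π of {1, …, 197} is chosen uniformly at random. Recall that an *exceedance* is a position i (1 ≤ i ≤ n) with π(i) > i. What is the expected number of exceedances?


Write X = Σ_{i=1}^{197} X_i, where X_i = 1_{π(i) > i}.
For each fixed i, π(i) is uniform over {1, …, 197} (marginal of a uniform permutation), so P[π(i) > i] = (n − i)/n. Summing: Σ_{i=1}^{197} (n − i)/n = (0 + 1 + … + 196)/197 = 197(197 − 1)/(2·197) = (197 − 1)/2.
Hence E[X] = Σ_{i=1}^{197} (197 − i)/197 = 98 ≈ 98.0000.

E[X] = 98 = 98.0000.
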